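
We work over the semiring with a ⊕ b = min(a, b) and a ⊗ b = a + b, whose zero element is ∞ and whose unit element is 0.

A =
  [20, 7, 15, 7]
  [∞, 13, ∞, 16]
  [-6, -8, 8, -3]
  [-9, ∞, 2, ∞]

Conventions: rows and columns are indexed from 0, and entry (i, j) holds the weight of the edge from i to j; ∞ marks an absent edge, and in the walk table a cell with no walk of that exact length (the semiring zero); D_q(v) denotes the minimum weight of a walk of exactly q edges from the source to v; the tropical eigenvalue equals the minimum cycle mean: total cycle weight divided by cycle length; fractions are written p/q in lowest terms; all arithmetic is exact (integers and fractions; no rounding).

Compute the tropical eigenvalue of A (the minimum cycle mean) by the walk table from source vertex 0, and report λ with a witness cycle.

q=0: [0, ∞, ∞, ∞]
q=1: [20, 7, 15, 7]
q=2: [-2, 7, 9, 12]
q=3: [3, 1, 13, 5]
q=4: [-4, 5, 7, 10]
Optimal cycle mean attained by: cycle 0->3->0, total 7 + (-9), length 2.
Answer: λ = -1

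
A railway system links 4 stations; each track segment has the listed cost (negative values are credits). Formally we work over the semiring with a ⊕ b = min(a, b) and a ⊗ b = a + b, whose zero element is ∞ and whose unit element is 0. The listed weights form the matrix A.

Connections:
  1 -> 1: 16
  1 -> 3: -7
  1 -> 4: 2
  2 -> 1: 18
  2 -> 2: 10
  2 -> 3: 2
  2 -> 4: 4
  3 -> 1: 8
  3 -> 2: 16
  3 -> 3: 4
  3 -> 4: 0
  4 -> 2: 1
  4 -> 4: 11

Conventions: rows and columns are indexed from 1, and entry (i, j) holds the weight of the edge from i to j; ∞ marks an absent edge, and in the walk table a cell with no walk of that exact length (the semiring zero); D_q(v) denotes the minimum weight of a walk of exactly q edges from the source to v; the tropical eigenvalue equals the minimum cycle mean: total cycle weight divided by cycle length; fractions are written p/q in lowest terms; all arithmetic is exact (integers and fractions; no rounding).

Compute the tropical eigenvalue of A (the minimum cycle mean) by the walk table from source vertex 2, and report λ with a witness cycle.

q=0: [∞, 0, ∞, ∞]
q=1: [18, 10, 2, 4]
q=2: [10, 5, 6, 2]
q=3: [14, 3, 3, 6]
q=4: [11, 7, 5, 3]
Optimal cycle mean attained by: cycle 1->3->1, total (-7) + 8, length 2.
Answer: λ = 1/2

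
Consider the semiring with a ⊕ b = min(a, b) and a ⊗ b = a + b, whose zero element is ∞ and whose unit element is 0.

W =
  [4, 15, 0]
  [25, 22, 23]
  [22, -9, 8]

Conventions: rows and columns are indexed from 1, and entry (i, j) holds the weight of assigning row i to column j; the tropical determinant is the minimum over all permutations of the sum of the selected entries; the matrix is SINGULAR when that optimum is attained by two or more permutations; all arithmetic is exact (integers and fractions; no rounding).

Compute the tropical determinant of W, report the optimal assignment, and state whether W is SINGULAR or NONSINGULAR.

σ = (1, 2, 3): 4 + 22 + 8 = 34
σ = (1, 3, 2): 4 + 23 + (-9) = 18
σ = (2, 1, 3): 15 + 25 + 8 = 48
σ = (2, 3, 1): 15 + 23 + 22 = 60
σ = (3, 1, 2): 0 + 25 + (-9) = 16
σ = (3, 2, 1): 0 + 22 + 22 = 44
Optimal value attained by: σ = (3, 1, 2).
Answer: det⊕(W) = 16; verdict: NONSINGULAR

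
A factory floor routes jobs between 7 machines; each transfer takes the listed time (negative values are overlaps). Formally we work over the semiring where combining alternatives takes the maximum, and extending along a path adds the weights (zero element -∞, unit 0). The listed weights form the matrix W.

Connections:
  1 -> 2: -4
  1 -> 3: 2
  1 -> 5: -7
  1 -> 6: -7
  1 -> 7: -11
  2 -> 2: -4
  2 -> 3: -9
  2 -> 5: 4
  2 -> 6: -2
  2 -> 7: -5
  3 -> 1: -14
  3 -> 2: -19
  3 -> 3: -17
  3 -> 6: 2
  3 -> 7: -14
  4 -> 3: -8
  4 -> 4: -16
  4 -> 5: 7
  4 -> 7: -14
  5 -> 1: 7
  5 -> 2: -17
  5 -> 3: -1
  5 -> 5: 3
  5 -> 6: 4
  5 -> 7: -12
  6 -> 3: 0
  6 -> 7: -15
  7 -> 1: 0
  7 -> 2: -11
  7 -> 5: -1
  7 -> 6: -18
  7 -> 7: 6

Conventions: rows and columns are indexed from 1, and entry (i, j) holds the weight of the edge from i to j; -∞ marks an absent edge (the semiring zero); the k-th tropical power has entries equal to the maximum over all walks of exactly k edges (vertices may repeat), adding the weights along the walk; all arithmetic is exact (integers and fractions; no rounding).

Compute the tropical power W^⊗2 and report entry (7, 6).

W^⊗2:
  [0, -8, -7, -∞, 0, 4, -5]
  [11, -8, 3, -∞, 7, 8, 1]
  [-14, -18, 2, -∞, -15, -15, -8]
  [14, -10, 6, -32, 10, 11, -5]
  [10, 3, 9, -∞, 6, 7, -4]
  [-14, -19, -17, -∞, -16, 2, -9]
  [6, -4, 2, -∞, 5, 3, 12]
Key observation: the optimum is the walk 7->5->6, with weight (-1) + 4 = 3.
Optimal value attained by: walk 7->5->6.
Answer: (W^⊗2)[7][6] = 3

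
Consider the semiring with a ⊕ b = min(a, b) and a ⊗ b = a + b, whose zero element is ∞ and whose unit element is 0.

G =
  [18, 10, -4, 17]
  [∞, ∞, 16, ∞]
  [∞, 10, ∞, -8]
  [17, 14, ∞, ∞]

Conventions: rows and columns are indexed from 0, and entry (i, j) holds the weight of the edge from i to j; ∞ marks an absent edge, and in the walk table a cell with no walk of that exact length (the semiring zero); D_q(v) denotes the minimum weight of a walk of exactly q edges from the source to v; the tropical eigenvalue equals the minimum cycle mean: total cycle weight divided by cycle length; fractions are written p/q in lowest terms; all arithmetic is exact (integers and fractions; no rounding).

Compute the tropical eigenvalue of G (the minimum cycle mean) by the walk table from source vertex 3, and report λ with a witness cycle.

q=0: [∞, ∞, ∞, 0]
q=1: [17, 14, ∞, ∞]
q=2: [35, 27, 13, 34]
q=3: [51, 23, 31, 5]
q=4: [22, 19, 39, 23]
Optimal cycle mean attained by: cycle 0->2->3->0, total (-4) + (-8) + 17, length 3.
Answer: λ = 5/3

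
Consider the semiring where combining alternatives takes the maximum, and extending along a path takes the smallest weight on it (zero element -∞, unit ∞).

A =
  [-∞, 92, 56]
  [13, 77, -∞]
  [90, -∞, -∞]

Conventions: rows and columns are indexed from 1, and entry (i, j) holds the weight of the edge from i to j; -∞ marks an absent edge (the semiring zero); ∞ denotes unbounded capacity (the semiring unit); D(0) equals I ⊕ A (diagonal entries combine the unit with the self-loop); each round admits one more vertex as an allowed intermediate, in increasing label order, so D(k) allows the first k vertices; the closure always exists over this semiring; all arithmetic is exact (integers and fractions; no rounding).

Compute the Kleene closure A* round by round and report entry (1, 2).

D(0):
  [∞, 92, 56]
  [13, ∞, -∞]
  [90, -∞, ∞]
D(1):
  [∞, 92, 56]
  [13, ∞, 13]
  [90, 90, ∞]
D(2):
  [∞, 92, 56]
  [13, ∞, 13]
  [90, 90, ∞]
D(3):
  [∞, 92, 56]
  [13, ∞, 13]
  [90, 90, ∞]
Answer: A*[1][2] = 92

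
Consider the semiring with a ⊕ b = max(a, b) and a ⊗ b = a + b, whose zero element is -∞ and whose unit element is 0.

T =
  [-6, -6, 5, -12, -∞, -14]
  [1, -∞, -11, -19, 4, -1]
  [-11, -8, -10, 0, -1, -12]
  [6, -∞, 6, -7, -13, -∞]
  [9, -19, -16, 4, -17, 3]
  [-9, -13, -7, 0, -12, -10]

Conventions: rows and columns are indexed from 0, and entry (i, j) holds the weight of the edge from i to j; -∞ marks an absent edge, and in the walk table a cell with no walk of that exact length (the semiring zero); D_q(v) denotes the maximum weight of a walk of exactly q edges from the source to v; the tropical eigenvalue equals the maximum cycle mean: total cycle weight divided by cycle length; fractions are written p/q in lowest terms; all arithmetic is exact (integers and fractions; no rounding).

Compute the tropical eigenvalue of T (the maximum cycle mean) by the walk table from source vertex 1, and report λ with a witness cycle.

q=0: [-∞, 0, -∞, -∞, -∞, -∞]
q=1: [1, -∞, -11, -19, 4, -1]
q=2: [13, -5, 6, 8, -12, 7]
q=3: [14, 7, 18, 7, 5, -1]
q=4: [14, 10, 19, 18, 17, 8]
q=5: [26, 11, 24, 21, 18, 20]
q=6: [27, 20, 31, 24, 23, 21]
Optimal cycle mean attained by: cycle 0->2->4->0, total 5 + (-1) + 9, length 3.
Answer: λ = 13/3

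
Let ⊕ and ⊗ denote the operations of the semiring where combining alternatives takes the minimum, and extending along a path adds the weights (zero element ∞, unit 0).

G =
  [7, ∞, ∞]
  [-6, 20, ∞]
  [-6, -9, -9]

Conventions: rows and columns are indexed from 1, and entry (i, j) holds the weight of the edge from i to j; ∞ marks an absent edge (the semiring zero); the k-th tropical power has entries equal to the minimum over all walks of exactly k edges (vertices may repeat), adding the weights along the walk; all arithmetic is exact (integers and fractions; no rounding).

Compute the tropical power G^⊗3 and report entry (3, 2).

G^⊗2:
  [14, ∞, ∞]
  [1, 40, ∞]
  [-15, -18, -18]
G^⊗3:
  [21, ∞, ∞]
  [8, 60, ∞]
  [-24, -27, -27]
Key observation: the optimum is the walk 3->3->3->2, with weight (-9) + (-9) + (-9) = -27.
Optimal value attained by: walk 3->3->3->2.
Answer: (G^⊗3)[3][2] = -27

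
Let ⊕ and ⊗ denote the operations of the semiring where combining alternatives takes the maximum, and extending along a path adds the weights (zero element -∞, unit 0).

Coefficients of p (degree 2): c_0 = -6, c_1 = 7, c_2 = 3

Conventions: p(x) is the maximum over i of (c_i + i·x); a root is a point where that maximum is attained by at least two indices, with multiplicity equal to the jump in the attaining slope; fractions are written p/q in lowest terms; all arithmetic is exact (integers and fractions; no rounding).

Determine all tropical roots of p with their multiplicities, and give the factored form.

hull edge (i=0, c=-6) to (i=1, c=7): slope 13, span 1
hull edge (i=1, c=7) to (i=2, c=3): slope -4, span 1
Factored form: p(x) = 3 ⊗ (x ⊕ (-13)) ⊗ (x ⊕ 4)
Answer: roots = -13 (mult 1), 4 (mult 1)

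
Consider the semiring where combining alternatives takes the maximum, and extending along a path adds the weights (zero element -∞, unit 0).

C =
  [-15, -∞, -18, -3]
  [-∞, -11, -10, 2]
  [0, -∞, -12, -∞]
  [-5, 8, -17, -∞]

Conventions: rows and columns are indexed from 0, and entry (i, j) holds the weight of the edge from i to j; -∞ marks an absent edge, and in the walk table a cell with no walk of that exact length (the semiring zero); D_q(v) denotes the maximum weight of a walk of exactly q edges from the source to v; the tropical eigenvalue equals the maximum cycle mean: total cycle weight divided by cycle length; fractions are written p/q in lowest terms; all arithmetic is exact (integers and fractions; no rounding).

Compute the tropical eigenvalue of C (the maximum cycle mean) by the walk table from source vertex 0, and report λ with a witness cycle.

q=0: [0, -∞, -∞, -∞]
q=1: [-15, -∞, -18, -3]
q=2: [-8, 5, -20, -18]
q=3: [-20, -6, -5, 7]
q=4: [2, 15, -10, -4]
Optimal cycle mean attained by: cycle 1->3->1, total 2 + 8, length 2.
Answer: λ = 5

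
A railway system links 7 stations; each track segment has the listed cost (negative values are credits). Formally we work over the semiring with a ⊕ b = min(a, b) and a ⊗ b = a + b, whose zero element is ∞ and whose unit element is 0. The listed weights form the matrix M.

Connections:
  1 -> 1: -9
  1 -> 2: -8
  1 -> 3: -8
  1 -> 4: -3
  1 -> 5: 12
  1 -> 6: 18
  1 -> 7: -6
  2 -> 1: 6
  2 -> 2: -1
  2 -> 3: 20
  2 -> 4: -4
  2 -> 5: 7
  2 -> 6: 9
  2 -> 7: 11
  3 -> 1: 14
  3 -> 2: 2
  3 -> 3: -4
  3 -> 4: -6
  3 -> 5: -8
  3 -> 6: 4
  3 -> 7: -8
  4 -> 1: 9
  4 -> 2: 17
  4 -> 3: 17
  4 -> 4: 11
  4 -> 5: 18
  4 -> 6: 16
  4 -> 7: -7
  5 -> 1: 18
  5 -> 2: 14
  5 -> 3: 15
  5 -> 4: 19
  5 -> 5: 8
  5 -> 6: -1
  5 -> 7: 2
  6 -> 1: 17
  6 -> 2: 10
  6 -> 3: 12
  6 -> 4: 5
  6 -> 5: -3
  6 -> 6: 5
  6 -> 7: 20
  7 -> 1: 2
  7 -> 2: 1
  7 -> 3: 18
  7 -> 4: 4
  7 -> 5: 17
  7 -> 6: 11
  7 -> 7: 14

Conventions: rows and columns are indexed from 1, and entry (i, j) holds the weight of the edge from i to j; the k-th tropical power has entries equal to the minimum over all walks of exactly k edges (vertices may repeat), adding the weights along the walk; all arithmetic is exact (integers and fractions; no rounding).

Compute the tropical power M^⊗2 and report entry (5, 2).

M^⊗2:
  [-18, -17, -17, -14, -16, -4, -16]
  [-3, -2, -2, -5, 6, 6, -11]
  [-6, -7, -8, -10, -12, -9, -13]
  [-5, -6, 1, -3, 9, 4, 3]
  [4, 3, 10, 4, -4, 4, 7]
  [8, 9, 8, 6, 2, -4, -2]
  [-7, -6, -6, -3, 8, 10, -4]
Key observation: the optimum is the walk 5->7->2, with weight 2 + 1 = 3.
Optimal value attained by: walk 5->7->2.
Answer: (M^⊗2)[5][2] = 3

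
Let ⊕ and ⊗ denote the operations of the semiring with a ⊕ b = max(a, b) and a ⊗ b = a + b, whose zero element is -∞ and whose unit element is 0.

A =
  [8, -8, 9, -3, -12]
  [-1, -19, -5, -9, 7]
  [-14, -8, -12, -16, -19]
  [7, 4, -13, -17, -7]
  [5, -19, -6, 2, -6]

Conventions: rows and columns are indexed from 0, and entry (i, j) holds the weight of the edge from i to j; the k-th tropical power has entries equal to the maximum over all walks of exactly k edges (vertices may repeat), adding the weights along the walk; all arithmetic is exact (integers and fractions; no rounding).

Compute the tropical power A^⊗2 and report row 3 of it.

A^⊗2:
  [16, 1, 17, 5, -1]
  [12, -5, 8, 9, 1]
  [-6, -12, -5, -17, -1]
  [15, -1, 16, 4, 11]
  [13, 6, 14, 2, -5]
Answer: row 3 of A^⊗2 = [15, -1, 16, 4, 11]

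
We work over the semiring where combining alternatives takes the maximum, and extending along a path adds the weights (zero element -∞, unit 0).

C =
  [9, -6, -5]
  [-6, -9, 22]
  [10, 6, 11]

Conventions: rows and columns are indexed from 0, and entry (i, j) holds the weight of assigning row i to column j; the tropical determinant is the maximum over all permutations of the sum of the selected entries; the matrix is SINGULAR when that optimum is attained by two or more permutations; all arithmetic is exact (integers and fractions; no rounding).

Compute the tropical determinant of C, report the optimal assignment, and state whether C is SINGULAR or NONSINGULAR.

σ = (0, 1, 2): 9 + (-9) + 11 = 11
σ = (0, 2, 1): 9 + 22 + 6 = 37
σ = (1, 0, 2): (-6) + (-6) + 11 = -1
σ = (1, 2, 0): (-6) + 22 + 10 = 26
σ = (2, 0, 1): (-5) + (-6) + 6 = -5
σ = (2, 1, 0): (-5) + (-9) + 10 = -4
Optimal value attained by: σ = (0, 2, 1).
Answer: det⊕(C) = 37; verdict: NONSINGULAR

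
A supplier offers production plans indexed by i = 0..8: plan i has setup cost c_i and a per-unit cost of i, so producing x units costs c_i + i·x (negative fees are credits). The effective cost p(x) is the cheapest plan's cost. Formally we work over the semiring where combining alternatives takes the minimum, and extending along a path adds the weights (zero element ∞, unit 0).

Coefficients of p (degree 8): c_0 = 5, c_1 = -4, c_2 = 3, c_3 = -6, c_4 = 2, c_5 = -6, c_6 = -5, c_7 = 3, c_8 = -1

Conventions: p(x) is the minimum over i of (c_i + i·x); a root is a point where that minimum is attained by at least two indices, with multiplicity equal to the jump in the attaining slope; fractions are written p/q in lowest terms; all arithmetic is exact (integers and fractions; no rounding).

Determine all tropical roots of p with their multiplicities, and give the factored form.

hull edge (i=0, c=5) to (i=1, c=-4): slope -9, span 1
hull edge (i=1, c=-4) to (i=3, c=-6): slope -1, span 2
hull edge (i=3, c=-6) to (i=5, c=-6): slope 0, span 2
hull edge (i=5, c=-6) to (i=6, c=-5): slope 1, span 1
hull edge (i=6, c=-5) to (i=8, c=-1): slope 2, span 2
Factored form: p(x) = -1 ⊗ (x ⊕ (-2)) ⊗ (x ⊕ (-2)) ⊗ (x ⊕ (-1)) ⊗ (x ⊕ 0) ⊗ (x ⊕ 0) ⊗ (x ⊕ 1) ⊗ (x ⊕ 1) ⊗ (x ⊕ 9)
Answer: roots = -2 (mult 2), -1 (mult 1), 0 (mult 2), 1 (mult 2), 9 (mult 1)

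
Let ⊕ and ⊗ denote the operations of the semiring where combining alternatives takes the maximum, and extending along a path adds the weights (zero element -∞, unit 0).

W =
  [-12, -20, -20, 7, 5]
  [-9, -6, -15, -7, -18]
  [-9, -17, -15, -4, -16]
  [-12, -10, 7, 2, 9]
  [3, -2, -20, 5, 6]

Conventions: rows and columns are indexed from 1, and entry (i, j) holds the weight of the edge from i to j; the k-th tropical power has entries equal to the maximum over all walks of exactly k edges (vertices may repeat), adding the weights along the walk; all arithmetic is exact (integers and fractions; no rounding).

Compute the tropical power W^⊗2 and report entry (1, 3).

W^⊗2:
  [8, 3, 14, 10, 16]
  [-15, -12, 0, -2, 2]
  [-13, -14, 3, -2, 5]
  [12, 7, 9, 14, 15]
  [9, 4, 12, 11, 14]
Key observation: the optimum is the walk 1->4->3, with weight 7 + 7 = 14.
Optimal value attained by: walk 1->4->3.
Answer: (W^⊗2)[1][3] = 14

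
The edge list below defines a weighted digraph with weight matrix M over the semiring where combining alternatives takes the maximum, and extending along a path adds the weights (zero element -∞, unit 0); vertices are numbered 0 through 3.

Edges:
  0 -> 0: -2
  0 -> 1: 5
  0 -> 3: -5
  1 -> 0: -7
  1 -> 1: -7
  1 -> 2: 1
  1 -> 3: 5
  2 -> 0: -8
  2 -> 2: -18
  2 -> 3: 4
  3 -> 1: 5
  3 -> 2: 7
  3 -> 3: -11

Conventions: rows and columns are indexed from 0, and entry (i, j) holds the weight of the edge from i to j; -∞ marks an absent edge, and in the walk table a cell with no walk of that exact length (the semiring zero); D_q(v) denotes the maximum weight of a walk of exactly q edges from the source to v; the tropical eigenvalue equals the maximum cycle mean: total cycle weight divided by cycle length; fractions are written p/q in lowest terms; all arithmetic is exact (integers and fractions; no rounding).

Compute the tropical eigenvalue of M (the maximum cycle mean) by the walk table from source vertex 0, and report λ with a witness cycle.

q=0: [0, -∞, -∞, -∞]
q=1: [-2, 5, -∞, -5]
q=2: [-2, 3, 6, 10]
q=3: [-2, 15, 17, 10]
q=4: [9, 15, 17, 21]
Optimal cycle mean attained by: cycle 2->3->2, total 4 + 7, length 2.
Answer: λ = 11/2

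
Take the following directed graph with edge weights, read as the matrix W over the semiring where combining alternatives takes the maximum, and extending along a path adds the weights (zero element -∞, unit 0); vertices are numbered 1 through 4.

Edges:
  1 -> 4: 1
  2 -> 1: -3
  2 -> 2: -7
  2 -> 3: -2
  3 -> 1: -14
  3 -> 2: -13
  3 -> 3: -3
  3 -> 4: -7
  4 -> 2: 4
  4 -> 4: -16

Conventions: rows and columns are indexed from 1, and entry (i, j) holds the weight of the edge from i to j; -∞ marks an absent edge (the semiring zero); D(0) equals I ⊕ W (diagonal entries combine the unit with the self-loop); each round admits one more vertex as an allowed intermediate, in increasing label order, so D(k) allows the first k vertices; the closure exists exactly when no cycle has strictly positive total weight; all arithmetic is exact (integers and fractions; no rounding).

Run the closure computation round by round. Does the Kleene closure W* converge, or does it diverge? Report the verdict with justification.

D(0):
  [0, -∞, -∞, 1]
  [-3, 0, -2, -∞]
  [-14, -13, 0, -7]
  [-∞, 4, -∞, 0]
D(1):
  [0, -∞, -∞, 1]
  [-3, 0, -2, -2]
  [-14, -13, 0, -7]
  [-∞, 4, -∞, 0]
Detection: at round 2, diagonal entry (4, 4) turns strictly positive.
Key observation: the cycle 4->2->1->4 has total weight 4 + (-3) + 1, which is strictly positive.
Answer: DIVERGES — positive cycle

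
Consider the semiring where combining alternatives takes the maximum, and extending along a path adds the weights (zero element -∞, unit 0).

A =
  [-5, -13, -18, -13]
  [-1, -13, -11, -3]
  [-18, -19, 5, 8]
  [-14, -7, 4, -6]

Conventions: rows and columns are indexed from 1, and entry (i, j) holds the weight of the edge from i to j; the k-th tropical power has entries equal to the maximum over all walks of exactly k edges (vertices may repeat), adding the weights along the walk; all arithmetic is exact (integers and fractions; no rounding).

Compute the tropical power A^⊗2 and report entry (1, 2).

A^⊗2:
  [-10, -18, -9, -10]
  [-6, -10, 1, -3]
  [-6, 1, 12, 13]
  [-8, -13, 9, 12]
Key observation: the optimum is the walk 1->1->2, with weight (-5) + (-13) = -18.
Optimal value attained by: walk 1->1->2.
Answer: (A^⊗2)[1][2] = -18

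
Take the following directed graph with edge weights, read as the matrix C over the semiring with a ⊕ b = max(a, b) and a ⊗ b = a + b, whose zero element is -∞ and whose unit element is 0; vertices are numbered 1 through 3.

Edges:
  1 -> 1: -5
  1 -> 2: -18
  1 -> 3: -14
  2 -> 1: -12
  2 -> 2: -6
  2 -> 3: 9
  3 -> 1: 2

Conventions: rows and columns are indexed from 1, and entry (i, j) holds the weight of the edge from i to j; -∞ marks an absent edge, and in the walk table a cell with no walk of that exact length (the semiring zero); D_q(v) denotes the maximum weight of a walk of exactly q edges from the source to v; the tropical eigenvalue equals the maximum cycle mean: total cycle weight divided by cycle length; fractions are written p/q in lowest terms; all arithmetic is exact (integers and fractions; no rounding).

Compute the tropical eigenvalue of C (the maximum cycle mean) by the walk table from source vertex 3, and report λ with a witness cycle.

q=0: [-∞, -∞, 0]
q=1: [2, -∞, -∞]
q=2: [-3, -16, -12]
q=3: [-8, -21, -7]
Optimal cycle mean attained by: cycle 1->2->3->1, total (-18) + 9 + 2, length 3.
Answer: λ = -7/3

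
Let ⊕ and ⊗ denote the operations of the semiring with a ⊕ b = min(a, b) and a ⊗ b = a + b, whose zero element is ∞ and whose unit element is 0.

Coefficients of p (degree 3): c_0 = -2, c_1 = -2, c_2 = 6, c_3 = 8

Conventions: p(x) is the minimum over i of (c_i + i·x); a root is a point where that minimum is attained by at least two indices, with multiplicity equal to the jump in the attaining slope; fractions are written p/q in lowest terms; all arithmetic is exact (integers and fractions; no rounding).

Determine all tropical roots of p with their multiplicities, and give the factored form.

hull edge (i=0, c=-2) to (i=1, c=-2): slope 0, span 1
hull edge (i=1, c=-2) to (i=3, c=8): slope 5, span 2
Factored form: p(x) = 8 ⊗ (x ⊕ (-5)) ⊗ (x ⊕ (-5)) ⊗ (x ⊕ 0)
Answer: roots = -5 (mult 2), 0 (mult 1)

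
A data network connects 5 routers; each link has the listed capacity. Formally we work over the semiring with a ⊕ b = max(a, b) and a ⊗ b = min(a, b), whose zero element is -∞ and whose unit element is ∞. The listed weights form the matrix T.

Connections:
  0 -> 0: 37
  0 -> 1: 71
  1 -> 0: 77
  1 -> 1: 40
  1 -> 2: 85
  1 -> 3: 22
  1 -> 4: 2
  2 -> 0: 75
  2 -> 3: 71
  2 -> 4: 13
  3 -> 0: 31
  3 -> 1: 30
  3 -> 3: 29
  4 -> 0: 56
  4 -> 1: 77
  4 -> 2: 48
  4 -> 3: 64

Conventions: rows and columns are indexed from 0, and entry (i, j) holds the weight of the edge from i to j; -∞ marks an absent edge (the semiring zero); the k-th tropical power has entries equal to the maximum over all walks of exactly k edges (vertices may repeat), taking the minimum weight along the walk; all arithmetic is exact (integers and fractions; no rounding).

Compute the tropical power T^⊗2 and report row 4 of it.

T^⊗2:
  [71, 40, 71, 22, 2]
  [75, 71, 40, 71, 13]
  [37, 71, 13, 29, -∞]
  [31, 31, 30, 29, 2]
  [77, 56, 77, 48, 13]
Answer: row 4 of T^⊗2 = [77, 56, 77, 48, 13]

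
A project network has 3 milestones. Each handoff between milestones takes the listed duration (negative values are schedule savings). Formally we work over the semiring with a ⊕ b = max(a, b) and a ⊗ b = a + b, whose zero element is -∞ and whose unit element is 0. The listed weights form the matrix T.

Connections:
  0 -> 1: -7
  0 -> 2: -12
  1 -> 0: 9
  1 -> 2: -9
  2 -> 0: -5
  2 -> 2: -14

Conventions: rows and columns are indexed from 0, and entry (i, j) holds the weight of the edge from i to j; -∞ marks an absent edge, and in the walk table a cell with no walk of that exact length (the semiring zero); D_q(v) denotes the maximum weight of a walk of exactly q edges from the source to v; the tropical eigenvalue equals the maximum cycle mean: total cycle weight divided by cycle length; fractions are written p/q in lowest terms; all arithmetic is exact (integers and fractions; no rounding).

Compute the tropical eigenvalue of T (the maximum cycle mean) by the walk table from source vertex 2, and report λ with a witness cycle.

q=0: [-∞, -∞, 0]
q=1: [-5, -∞, -14]
q=2: [-19, -12, -17]
q=3: [-3, -26, -21]
Optimal cycle mean attained by: cycle 0->1->0, total (-7) + 9, length 2.
Answer: λ = 1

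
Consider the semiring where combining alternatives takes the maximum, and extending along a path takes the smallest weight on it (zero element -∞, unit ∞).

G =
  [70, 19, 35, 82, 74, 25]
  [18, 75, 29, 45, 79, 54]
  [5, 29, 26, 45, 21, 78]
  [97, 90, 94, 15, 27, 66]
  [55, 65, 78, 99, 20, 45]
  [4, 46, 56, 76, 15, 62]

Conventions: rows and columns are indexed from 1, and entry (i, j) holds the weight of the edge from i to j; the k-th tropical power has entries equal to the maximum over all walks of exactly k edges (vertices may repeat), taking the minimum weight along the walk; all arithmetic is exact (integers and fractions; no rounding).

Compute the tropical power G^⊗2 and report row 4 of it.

G^⊗2:
  [82, 82, 82, 74, 70, 66]
  [55, 75, 78, 79, 75, 54]
  [45, 46, 56, 76, 29, 62]
  [70, 75, 56, 82, 79, 78]
  [97, 90, 94, 55, 65, 78]
  [76, 76, 76, 62, 46, 66]
Answer: row 4 of G^⊗2 = [70, 75, 56, 82, 79, 78]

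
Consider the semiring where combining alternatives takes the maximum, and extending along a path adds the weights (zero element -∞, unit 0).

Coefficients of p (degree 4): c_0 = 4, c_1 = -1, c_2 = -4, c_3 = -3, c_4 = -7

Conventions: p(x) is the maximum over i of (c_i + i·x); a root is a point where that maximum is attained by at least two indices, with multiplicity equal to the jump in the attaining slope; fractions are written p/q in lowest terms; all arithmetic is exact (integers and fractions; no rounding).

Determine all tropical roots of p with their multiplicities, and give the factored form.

hull edge (i=0, c=4) to (i=3, c=-3): slope -7/3, span 3
hull edge (i=3, c=-3) to (i=4, c=-7): slope -4, span 1
Factored form: p(x) = -7 ⊗ (x ⊕ 7/3) ⊗ (x ⊕ 7/3) ⊗ (x ⊕ 7/3) ⊗ (x ⊕ 4)
Answer: roots = 7/3 (mult 3), 4 (mult 1)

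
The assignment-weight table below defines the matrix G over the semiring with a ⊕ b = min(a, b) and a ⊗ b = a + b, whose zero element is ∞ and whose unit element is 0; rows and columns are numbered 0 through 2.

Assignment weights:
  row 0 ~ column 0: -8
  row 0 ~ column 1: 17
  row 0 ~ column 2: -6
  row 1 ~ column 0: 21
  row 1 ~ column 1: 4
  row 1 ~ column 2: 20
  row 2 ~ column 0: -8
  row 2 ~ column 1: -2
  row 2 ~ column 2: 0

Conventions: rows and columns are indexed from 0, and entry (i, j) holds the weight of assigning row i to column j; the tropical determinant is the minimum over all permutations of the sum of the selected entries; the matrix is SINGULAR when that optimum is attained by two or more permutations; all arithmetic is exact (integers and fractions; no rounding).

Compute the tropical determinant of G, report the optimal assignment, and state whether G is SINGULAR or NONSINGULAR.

σ = (0, 1, 2): (-8) + 4 + 0 = -4
σ = (0, 2, 1): (-8) + 20 + (-2) = 10
σ = (1, 0, 2): 17 + 21 + 0 = 38
σ = (1, 2, 0): 17 + 20 + (-8) = 29
σ = (2, 0, 1): (-6) + 21 + (-2) = 13
σ = (2, 1, 0): (-6) + 4 + (-8) = -10
Optimal value attained by: σ = (2, 1, 0).
Answer: det⊕(G) = -10; verdict: NONSINGULAR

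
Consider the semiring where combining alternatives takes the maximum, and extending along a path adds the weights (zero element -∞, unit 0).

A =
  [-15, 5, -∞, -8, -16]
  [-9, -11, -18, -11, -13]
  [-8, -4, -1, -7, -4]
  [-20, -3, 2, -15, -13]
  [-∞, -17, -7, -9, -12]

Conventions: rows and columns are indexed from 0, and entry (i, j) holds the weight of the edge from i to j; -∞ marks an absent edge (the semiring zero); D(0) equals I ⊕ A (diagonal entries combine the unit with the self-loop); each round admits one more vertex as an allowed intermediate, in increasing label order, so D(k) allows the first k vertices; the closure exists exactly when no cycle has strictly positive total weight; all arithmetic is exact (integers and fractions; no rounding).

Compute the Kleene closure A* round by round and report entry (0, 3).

D(0):
  [0, 5, -∞, -8, -16]
  [-9, 0, -18, -11, -13]
  [-8, -4, 0, -7, -4]
  [-20, -3, 2, 0, -13]
  [-∞, -17, -7, -9, 0]
D(1):
  [0, 5, -∞, -8, -16]
  [-9, 0, -18, -11, -13]
  [-8, -3, 0, -7, -4]
  [-20, -3, 2, 0, -13]
  [-∞, -17, -7, -9, 0]
D(2):
  [0, 5, -13, -6, -8]
  [-9, 0, -18, -11, -13]
  [-8, -3, 0, -7, -4]
  [-12, -3, 2, 0, -13]
  [-26, -17, -7, -9, 0]
D(3):
  [0, 5, -13, -6, -8]
  [-9, 0, -18, -11, -13]
  [-8, -3, 0, -7, -4]
  [-6, -1, 2, 0, -2]
  [-15, -10, -7, -9, 0]
D(4):
  [0, 5, -4, -6, -8]
  [-9, 0, -9, -11, -13]
  [-8, -3, 0, -7, -4]
  [-6, -1, 2, 0, -2]
  [-15, -10, -7, -9, 0]
D(5):
  [0, 5, -4, -6, -8]
  [-9, 0, -9, -11, -13]
  [-8, -3, 0, -7, -4]
  [-6, -1, 2, 0, -2]
  [-15, -10, -7, -9, 0]
Answer: A*[0][3] = -6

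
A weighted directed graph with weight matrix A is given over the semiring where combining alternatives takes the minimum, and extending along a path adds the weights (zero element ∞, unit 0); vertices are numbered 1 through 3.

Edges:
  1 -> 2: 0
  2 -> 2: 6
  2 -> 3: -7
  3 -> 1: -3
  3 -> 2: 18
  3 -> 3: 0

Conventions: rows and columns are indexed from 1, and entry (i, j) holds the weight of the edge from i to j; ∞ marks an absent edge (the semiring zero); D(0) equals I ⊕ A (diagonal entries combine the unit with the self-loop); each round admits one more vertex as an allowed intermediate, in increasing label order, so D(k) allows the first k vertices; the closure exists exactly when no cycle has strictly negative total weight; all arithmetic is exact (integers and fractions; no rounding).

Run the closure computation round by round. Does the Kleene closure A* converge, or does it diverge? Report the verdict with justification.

D(0):
  [0, 0, ∞]
  [∞, 0, -7]
  [-3, 18, 0]
D(1):
  [0, 0, ∞]
  [∞, 0, -7]
  [-3, -3, 0]
Detection: at round 2, diagonal entry (3, 3) turns strictly negative.
Key observation: the cycle 3->1->2->3 has total weight (-3) + 0 + (-7), which is strictly negative.
Answer: DIVERGES — negative cycle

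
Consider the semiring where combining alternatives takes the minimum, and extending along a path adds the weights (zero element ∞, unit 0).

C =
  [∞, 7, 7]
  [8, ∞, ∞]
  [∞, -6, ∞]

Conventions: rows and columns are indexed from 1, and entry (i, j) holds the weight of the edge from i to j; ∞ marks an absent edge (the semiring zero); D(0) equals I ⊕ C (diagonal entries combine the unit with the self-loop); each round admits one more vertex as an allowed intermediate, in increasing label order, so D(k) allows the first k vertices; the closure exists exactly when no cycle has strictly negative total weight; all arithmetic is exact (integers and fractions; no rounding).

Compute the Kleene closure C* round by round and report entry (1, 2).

D(0):
  [0, 7, 7]
  [8, 0, ∞]
  [∞, -6, 0]
D(1):
  [0, 7, 7]
  [8, 0, 15]
  [∞, -6, 0]
D(2):
  [0, 7, 7]
  [8, 0, 15]
  [2, -6, 0]
D(3):
  [0, 1, 7]
  [8, 0, 15]
  [2, -6, 0]
Answer: C*[1][2] = 1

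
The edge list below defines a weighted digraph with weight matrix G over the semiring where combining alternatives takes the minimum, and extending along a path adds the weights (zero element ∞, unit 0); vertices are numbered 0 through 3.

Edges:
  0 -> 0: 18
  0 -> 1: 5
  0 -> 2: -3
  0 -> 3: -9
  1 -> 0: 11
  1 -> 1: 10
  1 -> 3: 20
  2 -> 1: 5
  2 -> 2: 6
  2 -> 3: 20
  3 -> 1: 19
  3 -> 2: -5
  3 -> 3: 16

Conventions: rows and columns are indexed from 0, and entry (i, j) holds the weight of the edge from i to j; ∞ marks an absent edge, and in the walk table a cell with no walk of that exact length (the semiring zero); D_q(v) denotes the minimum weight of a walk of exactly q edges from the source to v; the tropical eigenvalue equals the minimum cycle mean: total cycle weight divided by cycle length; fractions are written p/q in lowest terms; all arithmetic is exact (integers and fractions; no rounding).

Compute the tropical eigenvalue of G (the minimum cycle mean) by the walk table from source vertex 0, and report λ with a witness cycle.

q=0: [0, ∞, ∞, ∞]
q=1: [18, 5, -3, -9]
q=2: [16, 2, -14, 7]
q=3: [13, -9, -8, 6]
q=4: [2, -3, -2, 4]
Optimal cycle mean attained by: cycle 0->3->2->1->0, total (-9) + (-5) + 5 + 11, length 4.
Answer: λ = 1/2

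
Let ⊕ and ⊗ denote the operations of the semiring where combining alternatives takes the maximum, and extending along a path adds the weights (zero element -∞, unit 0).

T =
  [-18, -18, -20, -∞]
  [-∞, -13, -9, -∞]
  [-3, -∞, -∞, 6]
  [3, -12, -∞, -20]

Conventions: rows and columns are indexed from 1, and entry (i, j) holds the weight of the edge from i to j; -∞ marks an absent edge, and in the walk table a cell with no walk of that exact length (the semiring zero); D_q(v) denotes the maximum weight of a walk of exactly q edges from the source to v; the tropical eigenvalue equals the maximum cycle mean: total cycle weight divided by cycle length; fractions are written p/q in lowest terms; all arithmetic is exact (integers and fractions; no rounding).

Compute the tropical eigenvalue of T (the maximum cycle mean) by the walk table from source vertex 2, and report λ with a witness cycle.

q=0: [-∞, 0, -∞, -∞]
q=1: [-∞, -13, -9, -∞]
q=2: [-12, -26, -22, -3]
q=3: [0, -15, -32, -16]
q=4: [-13, -18, -20, -26]
Optimal cycle mean attained by: cycle 1->3->4->1, total (-20) + 6 + 3, length 3.
Answer: λ = -11/3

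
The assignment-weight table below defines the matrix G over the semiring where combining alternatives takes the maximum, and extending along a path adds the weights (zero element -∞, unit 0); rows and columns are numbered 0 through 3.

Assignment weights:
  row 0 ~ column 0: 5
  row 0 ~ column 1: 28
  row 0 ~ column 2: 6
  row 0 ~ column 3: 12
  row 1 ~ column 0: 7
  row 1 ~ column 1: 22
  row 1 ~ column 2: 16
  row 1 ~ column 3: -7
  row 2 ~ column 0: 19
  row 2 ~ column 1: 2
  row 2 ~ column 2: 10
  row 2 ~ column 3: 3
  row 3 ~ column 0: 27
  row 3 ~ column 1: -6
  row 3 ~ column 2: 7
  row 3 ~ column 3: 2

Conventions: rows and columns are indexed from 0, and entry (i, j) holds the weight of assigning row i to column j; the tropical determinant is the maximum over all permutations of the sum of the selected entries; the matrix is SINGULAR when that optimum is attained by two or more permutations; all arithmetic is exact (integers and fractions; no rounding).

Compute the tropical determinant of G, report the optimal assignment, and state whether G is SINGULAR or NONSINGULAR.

σ = (0, 1, 2, 3): 5 + 22 + 10 + 2 = 39
σ = (0, 1, 3, 2): 5 + 22 + 3 + 7 = 37
σ = (0, 2, 1, 3): 5 + 16 + 2 + 2 = 25
σ = (0, 2, 3, 1): 5 + 16 + 3 + (-6) = 18
σ = (0, 3, 1, 2): 5 + (-7) + 2 + 7 = 7
σ = (0, 3, 2, 1): 5 + (-7) + 10 + (-6) = 2
σ = (1, 0, 2, 3): 28 + 7 + 10 + 2 = 47
σ = (1, 0, 3, 2): 28 + 7 + 3 + 7 = 45
σ = (1, 2, 0, 3): 28 + 16 + 19 + 2 = 65
σ = (1, 2, 3, 0): 28 + 16 + 3 + 27 = 74
σ = (1, 3, 0, 2): 28 + (-7) + 19 + 7 = 47
σ = (1, 3, 2, 0): 28 + (-7) + 10 + 27 = 58
σ = (2, 0, 1, 3): 6 + 7 + 2 + 2 = 17
σ = (2, 0, 3, 1): 6 + 7 + 3 + (-6) = 10
σ = (2, 1, 0, 3): 6 + 22 + 19 + 2 = 49
σ = (2, 1, 3, 0): 6 + 22 + 3 + 27 = 58
σ = (2, 3, 0, 1): 6 + (-7) + 19 + (-6) = 12
σ = (2, 3, 1, 0): 6 + (-7) + 2 + 27 = 28
σ = (3, 0, 1, 2): 12 + 7 + 2 + 7 = 28
σ = (3, 0, 2, 1): 12 + 7 + 10 + (-6) = 23
σ = (3, 1, 0, 2): 12 + 22 + 19 + 7 = 60
σ = (3, 1, 2, 0): 12 + 22 + 10 + 27 = 71
σ = (3, 2, 0, 1): 12 + 16 + 19 + (-6) = 41
σ = (3, 2, 1, 0): 12 + 16 + 2 + 27 = 57
Optimal value attained by: σ = (1, 2, 3, 0).
Answer: det⊕(G) = 74; verdict: NONSINGULAR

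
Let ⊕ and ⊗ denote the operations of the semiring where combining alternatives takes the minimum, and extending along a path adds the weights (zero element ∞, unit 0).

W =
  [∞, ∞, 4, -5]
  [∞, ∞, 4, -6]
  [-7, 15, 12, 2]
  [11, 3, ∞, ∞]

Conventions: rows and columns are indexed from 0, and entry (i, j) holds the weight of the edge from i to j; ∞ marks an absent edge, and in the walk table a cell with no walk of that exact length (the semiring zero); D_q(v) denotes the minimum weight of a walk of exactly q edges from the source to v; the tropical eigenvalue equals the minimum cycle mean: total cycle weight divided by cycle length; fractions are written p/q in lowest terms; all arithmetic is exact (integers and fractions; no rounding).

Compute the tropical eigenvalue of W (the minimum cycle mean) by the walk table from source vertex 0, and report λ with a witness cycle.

q=0: [0, ∞, ∞, ∞]
q=1: [∞, ∞, 4, -5]
q=2: [-3, -2, 16, 6]
q=3: [9, 9, 1, -8]
q=4: [-6, -5, 13, 3]
Optimal cycle mean attained by: cycle 0->2->0, total 4 + (-7), length 2.
Answer: λ = -3/2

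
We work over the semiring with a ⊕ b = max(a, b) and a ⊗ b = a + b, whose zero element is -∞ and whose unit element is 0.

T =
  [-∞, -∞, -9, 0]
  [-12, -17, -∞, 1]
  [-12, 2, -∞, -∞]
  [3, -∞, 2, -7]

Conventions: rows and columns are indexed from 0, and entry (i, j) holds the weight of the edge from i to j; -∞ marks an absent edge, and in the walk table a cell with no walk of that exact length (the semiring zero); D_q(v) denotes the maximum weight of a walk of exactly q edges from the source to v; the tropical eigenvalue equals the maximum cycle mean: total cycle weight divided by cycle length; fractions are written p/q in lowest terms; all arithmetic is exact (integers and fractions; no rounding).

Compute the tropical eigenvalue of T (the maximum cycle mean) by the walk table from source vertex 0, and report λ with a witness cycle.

q=0: [0, -∞, -∞, -∞]
q=1: [-∞, -∞, -9, 0]
q=2: [3, -7, 2, -7]
q=3: [-4, 4, -5, 3]
q=4: [6, -3, 5, 5]
Optimal cycle mean attained by: cycle 1->3->2->1, total 1 + 2 + 2, length 3.
Answer: λ = 5/3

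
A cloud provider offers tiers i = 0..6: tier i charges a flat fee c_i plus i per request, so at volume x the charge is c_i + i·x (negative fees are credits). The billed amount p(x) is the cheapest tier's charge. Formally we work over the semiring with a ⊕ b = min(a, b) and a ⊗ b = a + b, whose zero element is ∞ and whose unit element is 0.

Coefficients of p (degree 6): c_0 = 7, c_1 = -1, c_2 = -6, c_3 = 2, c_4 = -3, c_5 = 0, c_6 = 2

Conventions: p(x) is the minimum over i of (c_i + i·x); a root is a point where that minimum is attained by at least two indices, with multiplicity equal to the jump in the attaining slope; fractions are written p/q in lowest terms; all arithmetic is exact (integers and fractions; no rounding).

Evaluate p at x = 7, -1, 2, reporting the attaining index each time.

p(7) = min(7+0·7=7, -1+1·7=6, -6+2·7=8, 2+3·7=23, -3+4·7=25, 0+5·7=35, 2+6·7=44) = 6 (attained by i=1)
p(-1) = min(7+0·(-1)=7, -1+1·(-1)=-2, -6+2·(-1)=-8, 2+3·(-1)=-1, -3+4·(-1)=-7, 0+5·(-1)=-5, 2+6·(-1)=-4) = -8 (attained by i=2)
p(2) = min(7+0·2=7, -1+1·2=1, -6+2·2=-2, 2+3·2=8, -3+4·2=5, 0+5·2=10, 2+6·2=14) = -2 (attained by i=2)
Answer: p(7) = 6; p(-1) = -8; p(2) = -2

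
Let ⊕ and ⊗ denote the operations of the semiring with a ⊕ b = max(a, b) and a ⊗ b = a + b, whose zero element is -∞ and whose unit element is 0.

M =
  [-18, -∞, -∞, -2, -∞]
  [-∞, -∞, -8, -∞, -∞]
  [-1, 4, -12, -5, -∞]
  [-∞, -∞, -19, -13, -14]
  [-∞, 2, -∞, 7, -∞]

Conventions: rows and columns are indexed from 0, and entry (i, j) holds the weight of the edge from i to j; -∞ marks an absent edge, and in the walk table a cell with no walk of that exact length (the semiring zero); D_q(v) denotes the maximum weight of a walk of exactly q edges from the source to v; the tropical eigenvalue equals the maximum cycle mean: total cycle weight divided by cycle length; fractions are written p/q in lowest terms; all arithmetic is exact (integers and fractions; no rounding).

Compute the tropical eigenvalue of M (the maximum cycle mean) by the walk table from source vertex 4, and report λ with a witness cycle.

q=0: [-∞, -∞, -∞, -∞, 0]
q=1: [-∞, 2, -∞, 7, -∞]
q=2: [-∞, -∞, -6, -6, -7]
q=3: [-7, -2, -18, 0, -20]
q=4: [-19, -14, -10, -9, -14]
q=5: [-11, -6, -22, -7, -23]
Optimal cycle mean attained by: cycle 1->2->1, total (-8) + 4, length 2.
Answer: λ = -2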